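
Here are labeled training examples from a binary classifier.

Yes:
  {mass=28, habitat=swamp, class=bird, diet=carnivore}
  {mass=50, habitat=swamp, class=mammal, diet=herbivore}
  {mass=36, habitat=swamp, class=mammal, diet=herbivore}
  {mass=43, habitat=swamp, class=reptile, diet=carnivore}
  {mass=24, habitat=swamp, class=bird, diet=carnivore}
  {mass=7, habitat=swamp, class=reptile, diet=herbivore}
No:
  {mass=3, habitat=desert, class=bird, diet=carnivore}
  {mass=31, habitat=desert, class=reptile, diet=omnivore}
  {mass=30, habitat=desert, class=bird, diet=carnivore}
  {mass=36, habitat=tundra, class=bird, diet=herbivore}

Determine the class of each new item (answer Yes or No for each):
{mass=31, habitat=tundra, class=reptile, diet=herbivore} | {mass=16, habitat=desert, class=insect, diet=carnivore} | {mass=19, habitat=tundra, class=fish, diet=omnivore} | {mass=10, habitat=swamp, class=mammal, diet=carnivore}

No, No, No, Yes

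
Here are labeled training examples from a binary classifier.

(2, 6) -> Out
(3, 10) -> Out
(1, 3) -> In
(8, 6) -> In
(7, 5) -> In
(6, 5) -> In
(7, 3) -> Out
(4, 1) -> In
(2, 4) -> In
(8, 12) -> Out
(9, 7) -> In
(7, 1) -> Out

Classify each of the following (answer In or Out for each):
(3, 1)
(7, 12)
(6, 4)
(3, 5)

In, Out, In, In

The classifier is using: |first − second| ≤ 3.
In: (3, 1), since |3−1| = 2.
Out: (7, 12), since |7−12| = 5.
In: (6, 4), since |6−4| = 2.
In: (3, 5), since |3−5| = 2.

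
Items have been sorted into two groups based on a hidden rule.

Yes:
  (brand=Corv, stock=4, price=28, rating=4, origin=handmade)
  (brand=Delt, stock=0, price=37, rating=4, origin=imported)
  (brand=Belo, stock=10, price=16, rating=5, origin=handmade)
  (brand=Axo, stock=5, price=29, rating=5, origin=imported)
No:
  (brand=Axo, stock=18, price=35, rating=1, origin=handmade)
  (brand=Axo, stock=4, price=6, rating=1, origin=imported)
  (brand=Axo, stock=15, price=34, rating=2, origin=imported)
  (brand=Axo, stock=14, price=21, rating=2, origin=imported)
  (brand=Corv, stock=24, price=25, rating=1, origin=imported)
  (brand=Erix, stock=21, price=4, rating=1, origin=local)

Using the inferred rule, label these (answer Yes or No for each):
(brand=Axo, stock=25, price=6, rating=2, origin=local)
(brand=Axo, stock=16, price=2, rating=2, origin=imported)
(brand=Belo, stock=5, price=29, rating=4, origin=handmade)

No, No, Yes

A rule that fits every label: rating ≥ 4 — true of each 'Yes' example, false of each 'No' one.
(brand=Axo, stock=25, price=6, rating=2, origin=local): rating = 2, lacks this property → No. (brand=Axo, stock=16, price=2, rating=2, origin=imported): rating = 2, lacks this property → No. (brand=Belo, stock=5, price=29, rating=4, origin=handmade): rating = 4, checks out → Yes.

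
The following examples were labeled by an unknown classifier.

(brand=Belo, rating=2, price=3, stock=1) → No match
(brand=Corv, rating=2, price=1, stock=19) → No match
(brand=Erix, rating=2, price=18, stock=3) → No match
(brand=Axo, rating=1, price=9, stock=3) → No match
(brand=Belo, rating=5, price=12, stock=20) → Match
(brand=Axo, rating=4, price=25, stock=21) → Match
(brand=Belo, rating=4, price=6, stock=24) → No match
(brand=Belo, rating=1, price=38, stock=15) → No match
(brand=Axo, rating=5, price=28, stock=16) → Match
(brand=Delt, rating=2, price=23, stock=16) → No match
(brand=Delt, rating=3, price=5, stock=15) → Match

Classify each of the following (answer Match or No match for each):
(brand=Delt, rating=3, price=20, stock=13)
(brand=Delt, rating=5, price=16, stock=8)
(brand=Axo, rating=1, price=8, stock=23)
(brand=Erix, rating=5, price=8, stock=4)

Match, Match, No match, Match

All 'Match' examples share one property — stock ≤ 21 AND rating ≥ 3 — and every 'No match' example lacks it.
(brand=Delt, rating=3, price=20, stock=13) — stock = 13, rating = 3, hence Match. (brand=Delt, rating=5, price=16, stock=8) — stock = 8, rating = 5, hence Match. (brand=Axo, rating=1, price=8, stock=23) — stock = 23, rating = 1, hence No match. (brand=Erix, rating=5, price=8, stock=4) — stock = 4, rating = 5, hence Match.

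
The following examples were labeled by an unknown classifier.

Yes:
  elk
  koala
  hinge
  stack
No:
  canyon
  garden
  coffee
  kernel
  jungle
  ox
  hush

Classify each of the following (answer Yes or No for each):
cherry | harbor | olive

No, No, Yes

One predicate separates the groups cleanly: odd length.
cherry: No (length 6).
harbor: No (length 6).
olive: Yes (length 5).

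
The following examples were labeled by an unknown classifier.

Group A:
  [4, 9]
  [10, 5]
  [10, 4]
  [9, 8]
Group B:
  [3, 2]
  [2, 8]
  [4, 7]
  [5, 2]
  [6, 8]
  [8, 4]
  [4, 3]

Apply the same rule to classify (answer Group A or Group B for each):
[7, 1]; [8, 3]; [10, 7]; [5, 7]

Group B, Group B, Group A, Group B

Rule: max ≥ 9. This holds for each 'Group A' example and fails for each 'Group B' one.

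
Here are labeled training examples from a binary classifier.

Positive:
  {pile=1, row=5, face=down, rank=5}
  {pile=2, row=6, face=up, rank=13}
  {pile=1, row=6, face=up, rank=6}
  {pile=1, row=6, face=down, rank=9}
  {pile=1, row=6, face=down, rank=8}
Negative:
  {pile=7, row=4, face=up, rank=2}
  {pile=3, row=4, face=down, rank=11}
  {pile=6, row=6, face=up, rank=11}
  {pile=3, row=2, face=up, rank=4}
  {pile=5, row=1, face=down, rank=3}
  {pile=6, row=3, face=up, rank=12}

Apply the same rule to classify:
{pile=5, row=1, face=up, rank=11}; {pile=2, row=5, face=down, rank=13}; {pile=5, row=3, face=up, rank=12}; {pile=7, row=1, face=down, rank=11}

Every 'Positive' example satisfies: pile ≤ 2. None of the 'Negative' examples do.
{pile=5, row=1, face=up, rank=11}: Negative (pile = 5). {pile=2, row=5, face=down, rank=13}: Positive (pile = 2). {pile=5, row=3, face=up, rank=12}: Negative (pile = 5). {pile=7, row=1, face=down, rank=11}: Negative (pile = 7).

Negative, Positive, Negative, Negative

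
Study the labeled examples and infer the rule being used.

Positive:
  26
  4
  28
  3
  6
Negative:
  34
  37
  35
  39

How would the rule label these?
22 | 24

Positive, Positive

A rule that fits every label: at most 28 — true of each 'Positive' example, false of each 'Negative' one.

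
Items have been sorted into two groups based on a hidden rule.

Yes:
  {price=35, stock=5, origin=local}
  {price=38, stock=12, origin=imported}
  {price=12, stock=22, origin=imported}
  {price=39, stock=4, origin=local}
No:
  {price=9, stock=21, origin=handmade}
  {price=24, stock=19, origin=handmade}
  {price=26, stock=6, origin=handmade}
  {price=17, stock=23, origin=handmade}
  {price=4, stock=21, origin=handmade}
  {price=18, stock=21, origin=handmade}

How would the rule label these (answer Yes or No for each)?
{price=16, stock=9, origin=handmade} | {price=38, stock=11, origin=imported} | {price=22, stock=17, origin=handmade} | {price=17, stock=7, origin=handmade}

No, Yes, No, No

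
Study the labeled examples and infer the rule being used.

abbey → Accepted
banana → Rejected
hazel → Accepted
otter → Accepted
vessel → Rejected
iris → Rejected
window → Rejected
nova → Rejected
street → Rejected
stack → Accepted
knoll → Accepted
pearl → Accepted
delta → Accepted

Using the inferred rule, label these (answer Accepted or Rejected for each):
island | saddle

Rejected, Rejected

The simplest hypothesis consistent with all the labels is: odd length.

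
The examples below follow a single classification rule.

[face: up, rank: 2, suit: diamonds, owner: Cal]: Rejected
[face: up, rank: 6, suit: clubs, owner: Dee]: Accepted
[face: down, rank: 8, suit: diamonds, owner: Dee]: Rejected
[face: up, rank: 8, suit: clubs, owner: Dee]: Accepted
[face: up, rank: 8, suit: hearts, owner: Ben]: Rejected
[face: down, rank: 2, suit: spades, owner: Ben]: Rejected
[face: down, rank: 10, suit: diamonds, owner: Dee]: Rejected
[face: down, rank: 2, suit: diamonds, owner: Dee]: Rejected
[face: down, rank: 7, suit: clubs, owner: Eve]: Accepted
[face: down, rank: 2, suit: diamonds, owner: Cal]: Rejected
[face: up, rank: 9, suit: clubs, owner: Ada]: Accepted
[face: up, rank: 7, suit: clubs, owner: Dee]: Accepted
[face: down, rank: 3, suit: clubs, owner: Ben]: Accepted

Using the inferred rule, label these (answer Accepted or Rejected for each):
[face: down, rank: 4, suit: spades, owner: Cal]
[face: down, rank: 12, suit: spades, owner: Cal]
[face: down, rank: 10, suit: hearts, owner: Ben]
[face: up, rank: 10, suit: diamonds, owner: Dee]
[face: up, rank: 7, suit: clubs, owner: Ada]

Rejected, Rejected, Rejected, Rejected, Accepted

Comparing the two groups points to one rule — suit is clubs.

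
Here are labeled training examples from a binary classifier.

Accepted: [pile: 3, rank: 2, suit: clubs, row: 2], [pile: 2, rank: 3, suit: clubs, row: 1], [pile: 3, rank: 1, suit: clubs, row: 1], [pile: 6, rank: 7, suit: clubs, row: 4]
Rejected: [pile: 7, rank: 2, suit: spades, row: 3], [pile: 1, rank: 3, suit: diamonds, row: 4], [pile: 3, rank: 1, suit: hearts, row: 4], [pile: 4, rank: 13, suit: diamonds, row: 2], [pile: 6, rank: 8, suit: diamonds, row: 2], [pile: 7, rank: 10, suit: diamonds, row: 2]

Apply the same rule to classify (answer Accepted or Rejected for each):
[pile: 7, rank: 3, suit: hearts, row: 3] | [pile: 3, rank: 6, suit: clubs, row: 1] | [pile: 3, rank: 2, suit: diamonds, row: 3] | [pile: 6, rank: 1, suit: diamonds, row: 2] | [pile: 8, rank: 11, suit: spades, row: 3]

Rejected, Accepted, Rejected, Rejected, Rejected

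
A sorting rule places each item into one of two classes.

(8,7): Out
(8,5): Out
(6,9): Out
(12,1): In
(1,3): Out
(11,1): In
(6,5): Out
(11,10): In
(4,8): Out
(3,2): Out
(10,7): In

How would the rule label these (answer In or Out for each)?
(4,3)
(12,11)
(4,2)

The classifier is using: first ≥ 9.
(4,3): first 4 — doesn't match, so Out. (12,11): first 12 — satisfies this, so In. (4,2): first 4 — doesn't match, so Out.

Out, In, Out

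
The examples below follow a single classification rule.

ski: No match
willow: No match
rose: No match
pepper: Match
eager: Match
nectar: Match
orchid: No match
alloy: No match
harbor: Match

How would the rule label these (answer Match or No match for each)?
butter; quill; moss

Checking candidate rules against both groups, what survives is: ends with 'r'.

Match, No match, No match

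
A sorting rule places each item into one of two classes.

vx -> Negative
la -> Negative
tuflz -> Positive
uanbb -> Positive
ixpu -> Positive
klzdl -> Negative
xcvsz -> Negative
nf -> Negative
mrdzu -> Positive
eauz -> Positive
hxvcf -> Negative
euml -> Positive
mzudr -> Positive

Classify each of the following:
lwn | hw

Negative, Negative

Comparing the two groups points to one rule — contains 'u'.
lwn: Negative (no 'u'). hw: Negative (no 'u').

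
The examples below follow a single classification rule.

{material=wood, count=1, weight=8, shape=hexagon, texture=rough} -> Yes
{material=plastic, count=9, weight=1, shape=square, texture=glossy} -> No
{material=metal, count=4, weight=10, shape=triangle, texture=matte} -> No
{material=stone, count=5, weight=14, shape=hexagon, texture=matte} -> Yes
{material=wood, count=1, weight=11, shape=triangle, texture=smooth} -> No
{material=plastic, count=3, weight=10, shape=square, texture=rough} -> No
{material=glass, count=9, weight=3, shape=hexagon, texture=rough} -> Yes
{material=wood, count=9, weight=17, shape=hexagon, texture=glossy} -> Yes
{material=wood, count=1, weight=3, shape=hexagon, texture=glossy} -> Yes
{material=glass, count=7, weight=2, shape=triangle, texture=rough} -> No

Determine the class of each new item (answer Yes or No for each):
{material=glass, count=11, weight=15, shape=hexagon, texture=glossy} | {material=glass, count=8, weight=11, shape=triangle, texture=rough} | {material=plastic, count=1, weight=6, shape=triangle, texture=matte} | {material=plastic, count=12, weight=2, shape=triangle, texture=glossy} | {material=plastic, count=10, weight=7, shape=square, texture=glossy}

Yes, No, No, No, No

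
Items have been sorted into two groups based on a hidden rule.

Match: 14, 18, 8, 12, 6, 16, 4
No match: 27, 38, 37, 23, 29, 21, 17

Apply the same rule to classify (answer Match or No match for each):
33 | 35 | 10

The simplest hypothesis consistent with all the labels is: even AND at most 18.
No match: 33, since 33 is odd, 33 > 18.
No match: 35, since 35 is odd, 35 > 18.
Match: 10, since 10 is even, 10 ≤ 18.

No match, No match, Match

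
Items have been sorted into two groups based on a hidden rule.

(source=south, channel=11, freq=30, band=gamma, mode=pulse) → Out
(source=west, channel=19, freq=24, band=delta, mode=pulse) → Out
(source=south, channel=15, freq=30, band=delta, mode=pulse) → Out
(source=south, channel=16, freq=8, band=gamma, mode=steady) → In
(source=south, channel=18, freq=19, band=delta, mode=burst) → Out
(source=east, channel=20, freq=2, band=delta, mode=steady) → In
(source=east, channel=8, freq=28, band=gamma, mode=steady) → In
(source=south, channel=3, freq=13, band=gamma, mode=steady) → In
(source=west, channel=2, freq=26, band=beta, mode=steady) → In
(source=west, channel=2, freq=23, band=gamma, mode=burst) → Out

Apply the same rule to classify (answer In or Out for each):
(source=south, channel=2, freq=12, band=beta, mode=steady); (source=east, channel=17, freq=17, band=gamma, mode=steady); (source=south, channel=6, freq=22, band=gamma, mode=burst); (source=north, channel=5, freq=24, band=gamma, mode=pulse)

In, In, Out, Out

The common property of the 'In' items is: mode is steady. No 'Out' item has it.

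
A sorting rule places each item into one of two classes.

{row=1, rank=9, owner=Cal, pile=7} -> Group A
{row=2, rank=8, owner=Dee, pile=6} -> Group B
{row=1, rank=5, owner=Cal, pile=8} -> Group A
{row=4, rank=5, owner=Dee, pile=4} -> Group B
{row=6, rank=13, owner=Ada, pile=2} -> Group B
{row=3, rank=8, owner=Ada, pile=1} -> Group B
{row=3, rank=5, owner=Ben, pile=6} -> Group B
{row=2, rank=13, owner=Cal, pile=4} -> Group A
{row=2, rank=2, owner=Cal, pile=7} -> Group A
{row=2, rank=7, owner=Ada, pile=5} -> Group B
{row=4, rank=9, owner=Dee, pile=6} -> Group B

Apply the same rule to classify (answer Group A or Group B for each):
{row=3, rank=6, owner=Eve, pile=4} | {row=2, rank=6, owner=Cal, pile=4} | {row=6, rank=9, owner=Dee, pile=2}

Group B, Group A, Group B

Rule: owner is Cal. This holds for each 'Group A' example and fails for each 'Group B' one.
{row=3, rank=6, owner=Eve, pile=4}: Group B (owner is Eve). {row=2, rank=6, owner=Cal, pile=4}: Group A (owner is Cal). {row=6, rank=9, owner=Dee, pile=2}: Group B (owner is Dee).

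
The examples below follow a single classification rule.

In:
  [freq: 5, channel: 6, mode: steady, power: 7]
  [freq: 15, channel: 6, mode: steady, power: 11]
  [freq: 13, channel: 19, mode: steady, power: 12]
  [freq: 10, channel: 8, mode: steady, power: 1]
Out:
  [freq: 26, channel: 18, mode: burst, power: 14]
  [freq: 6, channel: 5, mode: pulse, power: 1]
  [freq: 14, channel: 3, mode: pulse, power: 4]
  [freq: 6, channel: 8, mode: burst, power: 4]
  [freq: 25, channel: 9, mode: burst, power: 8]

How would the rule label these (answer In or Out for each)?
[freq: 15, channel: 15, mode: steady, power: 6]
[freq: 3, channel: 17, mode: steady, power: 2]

In, In

The common property of the 'In' items is: mode is steady. No 'Out' item has it.
[freq: 15, channel: 15, mode: steady, power: 6]: mode is steady — matches, so In.
[freq: 3, channel: 17, mode: steady, power: 2]: mode is steady — matches, so In.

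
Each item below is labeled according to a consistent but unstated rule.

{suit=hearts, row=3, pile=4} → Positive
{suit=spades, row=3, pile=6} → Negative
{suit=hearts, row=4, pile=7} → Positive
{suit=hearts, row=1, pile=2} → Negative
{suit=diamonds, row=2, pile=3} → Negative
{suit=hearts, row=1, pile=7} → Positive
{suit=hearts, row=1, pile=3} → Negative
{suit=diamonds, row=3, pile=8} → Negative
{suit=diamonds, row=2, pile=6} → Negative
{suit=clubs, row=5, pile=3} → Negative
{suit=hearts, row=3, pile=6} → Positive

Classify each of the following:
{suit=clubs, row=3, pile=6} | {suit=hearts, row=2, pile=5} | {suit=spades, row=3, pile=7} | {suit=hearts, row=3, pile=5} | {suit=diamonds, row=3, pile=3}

Negative, Positive, Negative, Positive, Negative

All 'Positive' examples share one property — suit is hearts AND pile ≥ 4 — and every 'Negative' example lacks it.
{suit=clubs, row=3, pile=6}: suit is clubs, pile = 6 — does not satisfy this, so Negative.
{suit=hearts, row=2, pile=5}: suit is hearts, pile = 5 — qualifies, so Positive.
{suit=spades, row=3, pile=7}: suit is spades, pile = 7 — does not satisfy this, so Negative.
{suit=hearts, row=3, pile=5}: suit is hearts, pile = 5 — qualifies, so Positive.
{suit=diamonds, row=3, pile=3}: suit is diamonds, pile = 3 — does not satisfy this, so Negative.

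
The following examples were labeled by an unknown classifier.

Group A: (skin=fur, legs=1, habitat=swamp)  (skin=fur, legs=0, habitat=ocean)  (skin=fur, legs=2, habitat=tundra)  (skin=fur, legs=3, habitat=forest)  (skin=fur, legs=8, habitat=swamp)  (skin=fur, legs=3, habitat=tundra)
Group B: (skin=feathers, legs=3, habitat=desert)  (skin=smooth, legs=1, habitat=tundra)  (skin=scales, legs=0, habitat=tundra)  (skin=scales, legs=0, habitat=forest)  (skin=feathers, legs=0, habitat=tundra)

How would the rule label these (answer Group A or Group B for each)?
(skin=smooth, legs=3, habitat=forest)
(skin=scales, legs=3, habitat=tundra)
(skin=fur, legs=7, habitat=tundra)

Group B, Group B, Group A

The pattern is that an item is 'Group A' exactly when: skin is fur.
(skin=smooth, legs=3, habitat=forest) — skin is smooth, hence Group B.
(skin=scales, legs=3, habitat=tundra) — skin is scales, hence Group B.
(skin=fur, legs=7, habitat=tundra) — skin is fur, hence Group A.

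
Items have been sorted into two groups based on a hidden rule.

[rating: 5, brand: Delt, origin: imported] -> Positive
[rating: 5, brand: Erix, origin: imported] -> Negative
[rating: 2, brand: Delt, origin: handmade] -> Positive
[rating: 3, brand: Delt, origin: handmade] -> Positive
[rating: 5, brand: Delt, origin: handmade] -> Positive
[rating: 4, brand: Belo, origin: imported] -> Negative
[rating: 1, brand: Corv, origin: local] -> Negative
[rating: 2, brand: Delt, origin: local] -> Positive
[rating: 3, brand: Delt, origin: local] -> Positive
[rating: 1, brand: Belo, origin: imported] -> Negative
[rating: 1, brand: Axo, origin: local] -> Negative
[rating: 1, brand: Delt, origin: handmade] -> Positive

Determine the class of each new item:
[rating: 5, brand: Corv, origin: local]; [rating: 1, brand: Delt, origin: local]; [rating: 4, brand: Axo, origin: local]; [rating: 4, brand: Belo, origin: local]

One predicate separates the groups cleanly: brand is Delt.
[rating: 5, brand: Corv, origin: local] → brand is Corv → Negative.
[rating: 1, brand: Delt, origin: local] → brand is Delt → Positive.
[rating: 4, brand: Axo, origin: local] → brand is Axo → Negative.
[rating: 4, brand: Belo, origin: local] → brand is Belo → Negative.

Negative, Positive, Negative, Negative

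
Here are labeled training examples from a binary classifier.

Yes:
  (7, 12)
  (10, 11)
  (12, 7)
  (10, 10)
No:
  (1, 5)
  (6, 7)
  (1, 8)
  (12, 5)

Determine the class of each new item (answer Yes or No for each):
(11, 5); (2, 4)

No, No

All 'Yes' examples share one property — sum ≥ 19 — and every 'No' example lacks it.
(11, 5): 11+5 = 16 — doesn't qualify, so No.
(2, 4): 2+4 = 6 — doesn't qualify, so No.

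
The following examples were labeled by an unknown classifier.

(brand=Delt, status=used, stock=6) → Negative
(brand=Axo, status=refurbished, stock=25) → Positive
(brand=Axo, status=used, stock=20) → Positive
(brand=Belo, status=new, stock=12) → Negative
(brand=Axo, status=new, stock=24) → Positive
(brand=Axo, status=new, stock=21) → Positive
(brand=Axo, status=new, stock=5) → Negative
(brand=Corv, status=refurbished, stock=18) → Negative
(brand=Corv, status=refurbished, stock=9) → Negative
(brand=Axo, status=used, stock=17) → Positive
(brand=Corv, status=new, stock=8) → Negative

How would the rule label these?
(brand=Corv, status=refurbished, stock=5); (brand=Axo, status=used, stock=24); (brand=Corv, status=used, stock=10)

Negative, Positive, Negative

The rule appears to be: brand is Axo AND stock ≥ 6.
(brand=Corv, status=refurbished, stock=5) — brand is Corv, stock = 5, hence Negative. (brand=Axo, status=used, stock=24) — brand is Axo, stock = 24, hence Positive. (brand=Corv, status=used, stock=10) — brand is Corv, stock = 10, hence Negative.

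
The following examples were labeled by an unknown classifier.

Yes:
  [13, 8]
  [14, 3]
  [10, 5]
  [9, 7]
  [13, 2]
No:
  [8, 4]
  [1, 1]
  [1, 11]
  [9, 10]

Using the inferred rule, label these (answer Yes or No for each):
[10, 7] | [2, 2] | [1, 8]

Yes, No, No

A rule that fits every label: first > second AND sum ≥ 15 — true of each 'Yes' example, false of each 'No' one.
Yes: [10, 7], since 10 > 7, 10+7 = 17.
No: [2, 2], since 2 = 2, 2+2 = 4.
No: [1, 8], since 1 < 8, 1+8 = 9.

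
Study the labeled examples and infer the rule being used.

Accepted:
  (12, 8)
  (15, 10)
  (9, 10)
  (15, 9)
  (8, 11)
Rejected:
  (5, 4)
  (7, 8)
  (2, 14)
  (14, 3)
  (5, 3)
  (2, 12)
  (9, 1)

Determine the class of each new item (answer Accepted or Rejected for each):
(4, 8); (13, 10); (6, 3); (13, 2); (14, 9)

Rejected, Accepted, Rejected, Rejected, Accepted

Rule: sum ≥ 19. This holds for each 'Accepted' example and fails for each 'Rejected' one.
(4, 8): Rejected (4+8 = 12).
(13, 10): Accepted (13+10 = 23).
(6, 3): Rejected (6+3 = 9).
(13, 2): Rejected (13+2 = 15).
(14, 9): Accepted (14+9 = 23).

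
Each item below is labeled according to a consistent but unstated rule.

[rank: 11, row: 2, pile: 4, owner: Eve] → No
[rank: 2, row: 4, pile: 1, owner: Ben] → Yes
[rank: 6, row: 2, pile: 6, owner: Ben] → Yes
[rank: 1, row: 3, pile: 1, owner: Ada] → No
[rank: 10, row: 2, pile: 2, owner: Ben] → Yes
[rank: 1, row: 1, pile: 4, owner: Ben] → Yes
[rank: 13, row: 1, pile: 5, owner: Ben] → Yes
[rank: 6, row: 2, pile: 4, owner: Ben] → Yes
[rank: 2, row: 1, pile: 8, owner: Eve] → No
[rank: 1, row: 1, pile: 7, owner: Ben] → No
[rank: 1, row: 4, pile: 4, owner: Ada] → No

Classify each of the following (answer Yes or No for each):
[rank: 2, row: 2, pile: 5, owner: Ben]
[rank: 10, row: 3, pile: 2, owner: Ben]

Yes, Yes

Rule: owner is Ben AND pile ≤ 6. This holds for each 'Yes' example and fails for each 'No' one.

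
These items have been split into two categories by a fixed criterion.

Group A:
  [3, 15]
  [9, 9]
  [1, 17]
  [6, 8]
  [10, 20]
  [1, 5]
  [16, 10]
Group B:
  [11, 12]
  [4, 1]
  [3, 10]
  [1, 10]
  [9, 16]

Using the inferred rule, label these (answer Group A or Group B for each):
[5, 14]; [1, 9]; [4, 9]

Group B, Group A, Group B

All 'Group A' examples share one property — sum is even — and every 'Group B' example lacks it.
Group B: [5, 14], since 5+14 = 19.
Group A: [1, 9], since 1+9 = 10.
Group B: [4, 9], since 4+9 = 13.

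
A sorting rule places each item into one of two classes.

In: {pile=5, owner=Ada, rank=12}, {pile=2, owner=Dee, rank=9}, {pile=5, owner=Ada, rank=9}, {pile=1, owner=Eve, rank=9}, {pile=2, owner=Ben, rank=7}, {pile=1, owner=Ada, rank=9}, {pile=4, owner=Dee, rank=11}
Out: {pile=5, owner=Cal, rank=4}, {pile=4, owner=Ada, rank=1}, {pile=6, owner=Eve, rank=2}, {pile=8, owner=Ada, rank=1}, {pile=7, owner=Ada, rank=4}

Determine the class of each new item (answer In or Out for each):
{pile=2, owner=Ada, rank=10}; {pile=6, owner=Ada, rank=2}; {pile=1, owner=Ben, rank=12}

In, Out, In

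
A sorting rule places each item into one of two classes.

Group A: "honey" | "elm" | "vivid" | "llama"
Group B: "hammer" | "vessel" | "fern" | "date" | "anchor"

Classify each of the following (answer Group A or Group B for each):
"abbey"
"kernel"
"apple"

Group A, Group B, Group A

All 'Group A' examples share one property — odd length — and every 'Group B' example lacks it.
"abbey" — length 5, hence Group A. "kernel" — length 6, hence Group B. "apple" — length 5, hence Group A.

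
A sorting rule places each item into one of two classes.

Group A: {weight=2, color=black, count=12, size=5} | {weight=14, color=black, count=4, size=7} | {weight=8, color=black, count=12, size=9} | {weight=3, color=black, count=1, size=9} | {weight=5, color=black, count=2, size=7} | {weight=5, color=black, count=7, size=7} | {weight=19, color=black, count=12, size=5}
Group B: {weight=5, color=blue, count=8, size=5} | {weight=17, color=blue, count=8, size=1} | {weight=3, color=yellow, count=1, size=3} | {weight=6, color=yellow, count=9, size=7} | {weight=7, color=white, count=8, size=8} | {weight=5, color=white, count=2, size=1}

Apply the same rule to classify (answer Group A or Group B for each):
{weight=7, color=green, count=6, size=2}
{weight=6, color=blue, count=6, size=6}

Group B, Group B

Every 'Group A' example satisfies: color is black. None of the 'Group B' examples do.
Group B: {weight=7, color=green, count=6, size=2}, since color is green.
Group B: {weight=6, color=blue, count=6, size=6}, since color is blue.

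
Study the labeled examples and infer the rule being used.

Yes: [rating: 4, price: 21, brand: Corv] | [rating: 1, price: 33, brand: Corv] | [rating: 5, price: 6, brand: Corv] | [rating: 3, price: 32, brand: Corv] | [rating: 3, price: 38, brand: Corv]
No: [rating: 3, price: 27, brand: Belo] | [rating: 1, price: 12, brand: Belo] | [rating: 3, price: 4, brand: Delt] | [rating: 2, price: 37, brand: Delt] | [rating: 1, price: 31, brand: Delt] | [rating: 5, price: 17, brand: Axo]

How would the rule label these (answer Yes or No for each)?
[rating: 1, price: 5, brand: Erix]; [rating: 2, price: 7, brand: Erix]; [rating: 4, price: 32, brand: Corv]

Every 'Yes' example satisfies: brand is Corv. None of the 'No' examples do.

No, No, Yes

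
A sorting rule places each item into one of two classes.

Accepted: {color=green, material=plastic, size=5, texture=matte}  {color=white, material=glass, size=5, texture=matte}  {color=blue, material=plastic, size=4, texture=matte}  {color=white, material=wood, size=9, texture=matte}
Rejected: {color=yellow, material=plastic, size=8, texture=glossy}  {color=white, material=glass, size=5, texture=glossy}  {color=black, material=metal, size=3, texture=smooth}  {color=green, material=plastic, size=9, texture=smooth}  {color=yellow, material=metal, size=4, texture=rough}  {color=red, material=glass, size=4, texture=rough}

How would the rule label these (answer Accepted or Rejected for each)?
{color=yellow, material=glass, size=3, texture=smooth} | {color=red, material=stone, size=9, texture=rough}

Rejected, Rejected

The common property of the 'Accepted' items is: texture is matte. No 'Rejected' item has it.
{color=yellow, material=glass, size=3, texture=smooth} → texture is smooth → Rejected.
{color=red, material=stone, size=9, texture=rough} → texture is rough → Rejected.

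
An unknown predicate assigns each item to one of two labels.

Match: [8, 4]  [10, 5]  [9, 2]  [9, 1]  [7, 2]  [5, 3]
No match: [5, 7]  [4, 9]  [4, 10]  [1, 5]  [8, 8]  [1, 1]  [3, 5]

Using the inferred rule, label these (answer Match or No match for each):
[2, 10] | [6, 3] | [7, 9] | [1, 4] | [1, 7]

No match, Match, No match, No match, No match

A rule that fits every label: first > second — true of each 'Match' example, false of each 'No match' one.
[2, 10]: 2 < 10, doesn't match → No match.
[6, 3]: 6 > 3, fits → Match.
[7, 9]: 7 < 9, doesn't match → No match.
[1, 4]: 1 < 4, doesn't match → No match.
[1, 7]: 1 < 7, doesn't match → No match.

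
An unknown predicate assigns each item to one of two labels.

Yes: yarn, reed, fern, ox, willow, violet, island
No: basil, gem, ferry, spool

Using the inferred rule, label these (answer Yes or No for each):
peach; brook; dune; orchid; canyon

Rule: even length. This holds for each 'Yes' example and fails for each 'No' one.
No: peach, since length 5.
No: brook, since length 5.
Yes: dune, since length 4.
Yes: orchid, since length 6.
Yes: canyon, since length 6.

No, No, Yes, Yes, Yes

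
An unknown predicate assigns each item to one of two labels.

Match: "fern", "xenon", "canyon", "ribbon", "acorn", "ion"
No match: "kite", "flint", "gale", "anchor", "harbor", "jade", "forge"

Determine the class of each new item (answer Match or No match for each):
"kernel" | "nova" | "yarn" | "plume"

The classifier is using: ends with 'n'.

No match, No match, Match, No match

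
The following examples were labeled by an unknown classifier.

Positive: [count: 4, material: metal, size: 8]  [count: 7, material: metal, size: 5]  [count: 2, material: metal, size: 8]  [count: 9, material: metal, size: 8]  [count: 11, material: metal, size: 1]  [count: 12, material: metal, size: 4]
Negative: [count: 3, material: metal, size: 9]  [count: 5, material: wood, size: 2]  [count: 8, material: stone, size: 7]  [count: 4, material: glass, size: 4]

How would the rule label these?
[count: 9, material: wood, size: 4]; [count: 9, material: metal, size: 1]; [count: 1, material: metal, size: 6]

The simplest hypothesis consistent with all the labels is: material is metal AND size ≤ 8.
[count: 9, material: wood, size: 4] — material is wood, size = 4, hence Negative.
[count: 9, material: metal, size: 1] — material is metal, size = 1, hence Positive.
[count: 1, material: metal, size: 6] — material is metal, size = 6, hence Positive.

Negative, Positive, Positive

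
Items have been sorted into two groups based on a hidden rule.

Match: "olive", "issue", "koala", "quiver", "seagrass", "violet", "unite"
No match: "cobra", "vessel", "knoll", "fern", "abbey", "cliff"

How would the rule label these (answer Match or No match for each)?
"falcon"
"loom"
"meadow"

The rule appears to be: has ≥ 3 vowels.
"falcon" — 2 vowels, hence No match. "loom" — 2 vowels, hence No match. "meadow" — 3 vowels, hence Match.

No match, No match, Match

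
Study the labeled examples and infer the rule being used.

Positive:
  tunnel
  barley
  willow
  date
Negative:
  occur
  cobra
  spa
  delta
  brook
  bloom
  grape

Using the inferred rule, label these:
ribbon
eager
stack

Positive, Negative, Negative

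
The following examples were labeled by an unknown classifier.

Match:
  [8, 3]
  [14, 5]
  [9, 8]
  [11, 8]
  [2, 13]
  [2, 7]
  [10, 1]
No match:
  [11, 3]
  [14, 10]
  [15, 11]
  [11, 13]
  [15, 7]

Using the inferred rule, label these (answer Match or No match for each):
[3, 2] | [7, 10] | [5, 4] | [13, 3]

Match, Match, Match, No match

The simplest hypothesis consistent with all the labels is: sum is odd.
[3, 2]: Match (3+2 = 5).
[7, 10]: Match (7+10 = 17).
[5, 4]: Match (5+4 = 9).
[13, 3]: No match (13+3 = 16).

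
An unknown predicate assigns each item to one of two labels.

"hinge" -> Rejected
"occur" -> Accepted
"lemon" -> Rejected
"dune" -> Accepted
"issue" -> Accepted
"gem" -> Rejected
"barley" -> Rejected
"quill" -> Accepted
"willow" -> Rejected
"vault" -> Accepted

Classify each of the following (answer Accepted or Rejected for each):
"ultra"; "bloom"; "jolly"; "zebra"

'Accepted' ⟺ contains 'u'.
"ultra" → has 'u' → Accepted. "bloom" → no 'u' → Rejected. "jolly" → no 'u' → Rejected. "zebra" → no 'u' → Rejected.

Accepted, Rejected, Rejected, Rejected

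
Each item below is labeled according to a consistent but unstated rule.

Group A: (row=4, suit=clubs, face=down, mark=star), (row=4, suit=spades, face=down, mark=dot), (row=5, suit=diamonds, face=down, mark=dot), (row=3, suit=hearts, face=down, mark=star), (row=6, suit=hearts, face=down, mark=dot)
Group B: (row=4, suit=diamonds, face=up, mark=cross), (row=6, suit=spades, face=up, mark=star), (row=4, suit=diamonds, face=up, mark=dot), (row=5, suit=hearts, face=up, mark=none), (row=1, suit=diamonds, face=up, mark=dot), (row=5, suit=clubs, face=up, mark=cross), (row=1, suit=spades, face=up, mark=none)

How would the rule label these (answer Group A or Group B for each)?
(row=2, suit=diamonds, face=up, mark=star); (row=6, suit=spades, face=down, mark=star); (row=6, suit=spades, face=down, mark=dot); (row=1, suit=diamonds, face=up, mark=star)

Comparing the two groups points to one rule — face is down.

Group B, Group A, Group A, Group B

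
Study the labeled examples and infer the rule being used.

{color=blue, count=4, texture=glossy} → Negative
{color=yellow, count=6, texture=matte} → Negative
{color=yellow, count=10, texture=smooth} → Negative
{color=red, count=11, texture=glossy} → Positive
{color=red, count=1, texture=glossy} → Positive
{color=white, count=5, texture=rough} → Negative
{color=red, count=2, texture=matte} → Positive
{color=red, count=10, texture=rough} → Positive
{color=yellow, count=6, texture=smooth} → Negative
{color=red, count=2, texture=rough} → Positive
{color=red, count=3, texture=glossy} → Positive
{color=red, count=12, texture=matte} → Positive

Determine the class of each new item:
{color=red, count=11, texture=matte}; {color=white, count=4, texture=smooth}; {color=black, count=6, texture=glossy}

Positive, Negative, Negative

Checking candidate rules against both groups, what survives is: color is red.
{color=red, count=11, texture=matte}: color is red, passes → Positive.
{color=white, count=4, texture=smooth}: color is white, fails this test → Negative.
{color=black, count=6, texture=glossy}: color is black, fails this test → Negative.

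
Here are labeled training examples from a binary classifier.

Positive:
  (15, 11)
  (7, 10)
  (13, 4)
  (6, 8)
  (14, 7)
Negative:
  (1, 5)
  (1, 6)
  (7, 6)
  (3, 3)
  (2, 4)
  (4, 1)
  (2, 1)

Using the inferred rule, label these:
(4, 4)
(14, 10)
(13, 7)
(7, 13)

The rule appears to be: sum ≥ 14.
(4, 4): Negative (4+4 = 8). (14, 10): Positive (14+10 = 24). (13, 7): Positive (13+7 = 20). (7, 13): Positive (7+13 = 20).

Negative, Positive, Positive, Positive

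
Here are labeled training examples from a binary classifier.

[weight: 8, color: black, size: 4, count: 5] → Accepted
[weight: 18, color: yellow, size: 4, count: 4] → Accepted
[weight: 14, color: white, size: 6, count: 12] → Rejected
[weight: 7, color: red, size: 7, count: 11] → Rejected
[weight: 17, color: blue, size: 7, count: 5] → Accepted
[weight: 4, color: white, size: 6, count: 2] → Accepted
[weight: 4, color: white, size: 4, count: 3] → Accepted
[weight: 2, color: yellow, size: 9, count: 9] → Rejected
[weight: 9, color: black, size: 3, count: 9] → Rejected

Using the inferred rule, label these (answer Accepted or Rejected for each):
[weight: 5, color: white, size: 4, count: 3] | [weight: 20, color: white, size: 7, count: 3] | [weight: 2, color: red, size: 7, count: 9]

Accepted, Accepted, Rejected

The common property of the 'Accepted' items is: count ≤ 5. No 'Rejected' item has it.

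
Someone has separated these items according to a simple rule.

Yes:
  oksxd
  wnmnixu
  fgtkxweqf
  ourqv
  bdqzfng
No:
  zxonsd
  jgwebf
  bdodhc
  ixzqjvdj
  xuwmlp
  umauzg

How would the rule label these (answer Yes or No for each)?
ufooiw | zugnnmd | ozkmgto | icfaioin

No, Yes, Yes, No

The simplest hypothesis consistent with all the labels is: odd length.
ufooiw → length 6 → No.
zugnnmd → length 7 → Yes.
ozkmgto → length 7 → Yes.
icfaioin → length 8 → No.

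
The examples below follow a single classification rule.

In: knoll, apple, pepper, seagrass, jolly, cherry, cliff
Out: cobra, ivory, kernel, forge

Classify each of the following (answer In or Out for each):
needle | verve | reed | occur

The classifier is using: has a double letter.
needle → 'ee' doubled → In. verve → no doubled letter → Out. reed → 'ee' doubled → In. occur → 'cc' doubled → In.

In, Out, In, In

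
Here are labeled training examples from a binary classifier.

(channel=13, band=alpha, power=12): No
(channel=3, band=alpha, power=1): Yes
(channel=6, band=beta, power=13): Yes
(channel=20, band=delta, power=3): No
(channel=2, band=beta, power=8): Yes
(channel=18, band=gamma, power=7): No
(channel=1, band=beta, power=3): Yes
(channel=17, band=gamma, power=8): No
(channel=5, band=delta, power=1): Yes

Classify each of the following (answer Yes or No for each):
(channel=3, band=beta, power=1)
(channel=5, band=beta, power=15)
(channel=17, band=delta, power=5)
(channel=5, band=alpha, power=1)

The classifier is using: channel ≤ 6.

Yes, Yes, No, Yes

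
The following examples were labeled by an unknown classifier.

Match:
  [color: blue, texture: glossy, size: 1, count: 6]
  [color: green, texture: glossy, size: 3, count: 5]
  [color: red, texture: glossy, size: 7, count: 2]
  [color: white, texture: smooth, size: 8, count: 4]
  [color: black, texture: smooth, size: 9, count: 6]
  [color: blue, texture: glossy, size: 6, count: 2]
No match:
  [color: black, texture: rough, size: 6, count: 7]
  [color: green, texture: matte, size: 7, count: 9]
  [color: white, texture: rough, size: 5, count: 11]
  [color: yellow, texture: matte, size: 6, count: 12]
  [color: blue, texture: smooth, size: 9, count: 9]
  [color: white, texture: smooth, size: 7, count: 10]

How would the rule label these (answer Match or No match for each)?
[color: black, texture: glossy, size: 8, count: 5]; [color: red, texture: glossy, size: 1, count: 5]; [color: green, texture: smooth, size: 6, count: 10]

Match, Match, No match

Every 'Match' example satisfies: count ≤ 6. None of the 'No match' examples do.
[color: black, texture: glossy, size: 8, count: 5]: count = 5 — checks out, so Match.
[color: red, texture: glossy, size: 1, count: 5]: count = 5 — checks out, so Match.
[color: green, texture: smooth, size: 6, count: 10]: count = 10 — fails the rule, so No match.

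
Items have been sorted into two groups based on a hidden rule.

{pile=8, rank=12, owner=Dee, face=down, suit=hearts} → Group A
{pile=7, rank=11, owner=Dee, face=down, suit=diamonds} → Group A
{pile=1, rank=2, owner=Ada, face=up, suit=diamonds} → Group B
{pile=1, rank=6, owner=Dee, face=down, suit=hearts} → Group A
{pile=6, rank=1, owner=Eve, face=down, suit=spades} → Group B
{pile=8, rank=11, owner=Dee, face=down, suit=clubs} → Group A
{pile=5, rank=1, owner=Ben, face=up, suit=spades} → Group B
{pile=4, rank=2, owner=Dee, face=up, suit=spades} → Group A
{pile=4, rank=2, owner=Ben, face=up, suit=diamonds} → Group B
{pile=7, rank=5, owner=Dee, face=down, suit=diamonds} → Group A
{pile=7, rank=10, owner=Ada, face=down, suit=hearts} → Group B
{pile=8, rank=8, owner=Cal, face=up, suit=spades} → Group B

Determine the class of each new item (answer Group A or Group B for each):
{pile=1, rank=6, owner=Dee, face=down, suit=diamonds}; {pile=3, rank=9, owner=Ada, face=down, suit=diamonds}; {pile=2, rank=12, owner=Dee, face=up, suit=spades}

Group A, Group B, Group A

Rule: owner is Dee. This holds for each 'Group A' example and fails for each 'Group B' one.
{pile=1, rank=6, owner=Dee, face=down, suit=diamonds} — owner is Dee, hence Group A. {pile=3, rank=9, owner=Ada, face=down, suit=diamonds} — owner is Ada, hence Group B. {pile=2, rank=12, owner=Dee, face=up, suit=spades} — owner is Dee, hence Group A.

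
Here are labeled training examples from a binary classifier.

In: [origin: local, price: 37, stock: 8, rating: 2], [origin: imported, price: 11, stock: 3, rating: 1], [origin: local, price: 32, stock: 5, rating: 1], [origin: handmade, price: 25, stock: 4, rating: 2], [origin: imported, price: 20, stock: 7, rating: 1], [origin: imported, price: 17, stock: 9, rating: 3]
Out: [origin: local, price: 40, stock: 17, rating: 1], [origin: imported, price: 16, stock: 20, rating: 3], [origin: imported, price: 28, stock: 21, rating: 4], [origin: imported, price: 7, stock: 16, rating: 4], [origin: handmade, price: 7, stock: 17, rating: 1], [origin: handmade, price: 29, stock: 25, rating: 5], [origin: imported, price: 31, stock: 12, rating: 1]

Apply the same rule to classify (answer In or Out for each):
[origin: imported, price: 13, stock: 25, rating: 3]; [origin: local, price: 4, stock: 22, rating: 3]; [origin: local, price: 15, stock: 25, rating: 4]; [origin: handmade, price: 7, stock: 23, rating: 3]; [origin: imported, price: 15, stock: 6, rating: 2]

A rule that fits every label: stock ≤ 9 — true of each 'In' example, false of each 'Out' one.
[origin: imported, price: 13, stock: 25, rating: 3]: stock = 25, doesn't qualify → Out. [origin: local, price: 4, stock: 22, rating: 3]: stock = 22, doesn't qualify → Out. [origin: local, price: 15, stock: 25, rating: 4]: stock = 25, doesn't qualify → Out. [origin: handmade, price: 7, stock: 23, rating: 3]: stock = 23, doesn't qualify → Out. [origin: imported, price: 15, stock: 6, rating: 2]: stock = 6, qualifies → In.

Out, Out, Out, Out, In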